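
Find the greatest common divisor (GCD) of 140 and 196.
28

Using the Euclidean algorithm:
140 = 0 × 196 + 140
196 = 1 × 140 + 56
140 = 2 × 56 + 28
56 = 2 × 28 + 0

GCD(140, 196) = 28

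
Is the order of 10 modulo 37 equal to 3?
Yes, ord_37(10) = 3.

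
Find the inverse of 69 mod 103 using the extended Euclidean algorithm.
Extended GCD: 69(3) + 103(-2) = 1. So 69^(-1) ≡ 3 ≡ 3 (mod 103). Verify: 69 × 3 = 207 ≡ 1 (mod 103)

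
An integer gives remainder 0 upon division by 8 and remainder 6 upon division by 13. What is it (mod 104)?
M = 8 × 13 = 104. M₁ = 13, y₁ ≡ 5 (mod 8). M₂ = 8, y₂ ≡ 5 (mod 13). n = 0×13×5 + 6×8×5 ≡ 32 (mod 104). The smallest positive such number is 32.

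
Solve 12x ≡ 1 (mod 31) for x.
13

Using Extended Euclidean Algorithm:
gcd(12, 31) = 1
Bezout coefficients: 12 × 13 + 31 × -5 = 1
So 12 × 13 ≡ 1 (mod 31)
The inverse is 13 mod 31 = 13
Verification: 12 × 13 = 156 = 5 × 31 + 1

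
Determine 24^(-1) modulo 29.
24^(-1) ≡ 23 (mod 29). Verification: 24 × 23 = 552 ≡ 1 (mod 29)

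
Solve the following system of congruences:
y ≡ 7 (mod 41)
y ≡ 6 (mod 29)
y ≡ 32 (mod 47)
20712

Using the Chinese Remainder Theorem:
M = product of moduli = 55883
For equation 1: M_1 = 1363, 1363 ≡ 10 (mod 41), inverse of 1363 mod 41 is 37 (check: 10 × 37 = 370 ≡ 1 (mod 41))
For equation 2: M_2 = 1927, 1927 ≡ 13 (mod 29), inverse of 1927 mod 29 is 9 (check: 13 × 9 = 117 ≡ 1 (mod 29))
For equation 3: M_3 = 1189, 1189 ≡ 14 (mod 47), inverse of 1189 mod 47 is 37 (check: 14 × 37 = 518 ≡ 1 (mod 47))
Combine: y ≡ Σ r_i×M_i×(M_i⁻¹ mod m_i) = 7×1363×37 + 6×1927×9 + 32×1189×37 = 353017 + 104058 + 1407776 = 1864851
1864851 mod 55883 = 20712
y ≡ 20712 (mod 55883)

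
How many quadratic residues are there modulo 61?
For prime 61, there are (p-1)/2 = (61-1)/2 = 30 quadratic residues (excluding 0).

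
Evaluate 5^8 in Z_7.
8 = 8 (binary 1000). Repeated squaring mod 7: 5^1 ≡ 5; 5^2 ≡ 5² = 25 ≡ 4; 5^4 ≡ 4² = 16 ≡ 2; 5^8 ≡ 2² = 4 ≡ 4. So 5^8 ≡ 4 (mod 7).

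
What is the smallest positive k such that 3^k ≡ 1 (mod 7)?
Powers of 3 mod 7: 3^1≡3, 3^2≡2, 3^3≡6, 3^4≡4, 3^5≡5, 3^6≡1. Order = 6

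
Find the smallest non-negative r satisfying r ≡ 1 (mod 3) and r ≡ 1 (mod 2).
M = 3 × 2 = 6. M₁ = 2, y₁ ≡ 2 (mod 3). M₂ = 3, y₂ ≡ 1 (mod 2). r = 1×2×2 + 1×3×1 ≡ 1 (mod 6)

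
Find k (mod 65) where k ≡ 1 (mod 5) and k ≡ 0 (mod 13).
M = 5 × 13 = 65. M₁ = 13, y₁ ≡ 2 (mod 5). M₂ = 5, y₂ ≡ 8 (mod 13). k = 1×13×2 + 0×5×8 ≡ 26 (mod 65)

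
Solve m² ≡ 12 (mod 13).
The square roots of 12 mod 13 are 8 and 5. Verify: 8² = 64 ≡ 12 (mod 13)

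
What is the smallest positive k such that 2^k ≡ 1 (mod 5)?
Powers of 2 mod 5: 2^1≡2, 2^2≡4, 2^3≡3, 2^4≡1. Order = 4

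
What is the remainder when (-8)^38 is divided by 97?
Using repeated squaring. (-8) ≡ 89 (mod 97). 38 = 32 + 4 + 2 (binary 100110). Repeated squaring mod 97: 89^1 ≡ 89; 89^2 ≡ 89² = 7921 ≡ 64; 89^4 ≡ 64² = 4096 ≡ 22; 89^8 ≡ 22² = 484 ≡ 96; 89^16 ≡ 96² = 9216 ≡ 1; 89^32 ≡ 1² = 1 ≡ 1. Multiply: (-8)^38 ≡ 89^32 × 89^4 × 89^2 ≡ 1 × 22 × 64 (mod 97): 1 × 22 = 22 ≡ 22; 22 × 64 = 1408 ≡ 50. So (-8)^38 ≡ 50 (mod 97).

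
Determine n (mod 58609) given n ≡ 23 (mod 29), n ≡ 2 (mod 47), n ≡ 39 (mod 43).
57530

Using the Chinese Remainder Theorem:
M = product of moduli = 58609
For equation 1: M_1 = 2021, 2021 ≡ 20 (mod 29), inverse of 2021 mod 29 is 16 (check: 20 × 16 = 320 ≡ 1 (mod 29))
For equation 2: M_2 = 1247, 1247 ≡ 25 (mod 47), inverse of 1247 mod 47 is 32 (check: 25 × 32 = 800 ≡ 1 (mod 47))
For equation 3: M_3 = 1363, 1363 ≡ 30 (mod 43), inverse of 1363 mod 43 is 33 (check: 30 × 33 = 990 ≡ 1 (mod 43))
Combine: n ≡ Σ r_i×M_i×(M_i⁻¹ mod m_i) = 23×2021×16 + 2×1247×32 + 39×1363×33 = 743728 + 79808 + 1754181 = 2577717
2577717 mod 58609 = 57530
n ≡ 57530 (mod 58609)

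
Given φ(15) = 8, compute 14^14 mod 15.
By Euler: 14^{8} ≡ 1 (mod 15) since gcd(14, 15) = 1. 14 = 1×8 + 6. So 14^{14} ≡ 14^{6} ≡ 1 (mod 15)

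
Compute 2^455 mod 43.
Using Fermat: 2^{42} ≡ 1 (mod 43). 455 ≡ 35 (mod 42). So 2^{455} ≡ 2^{35} ≡ 42 (mod 43)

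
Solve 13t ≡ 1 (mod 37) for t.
20

Using Extended Euclidean Algorithm:
gcd(13, 37) = 1
Bezout coefficients: 13 × -17 + 37 × 6 = 1
So 13 × -17 ≡ 1 (mod 37)
The inverse is -17 mod 37 = 20
Verification: 13 × 20 = 260 = 7 × 37 + 1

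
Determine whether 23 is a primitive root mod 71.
p - 1 = 70 has prime divisors 2, 5, 7. Check 23^(70/q) mod 71 for each: 23^(70/2) = 23^35 ≡ 70, 23^(70/5) = 23^14 ≡ 1, 23^(70/7) = 23^10 ≡ 45 (mod 71). Since 23^14 ≡ 1 (mod 71), the order of 23 divides 14 (in fact the order is 14) ≠ 70, so it is not a primitive root.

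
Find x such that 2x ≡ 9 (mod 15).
12

Since gcd(2, 15) = 1 divides 9, a solution exists.
Multiply both sides by the inverse of 2 mod 15:
  2^(-1) mod 15 = 8
  x ≡ 8 × 9 ≡ 72 ≡ 12 (mod 15)
Verification: 2 × 12 = 24 = 1 × 15 + 9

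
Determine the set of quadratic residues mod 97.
QRs mod 97: {1, 2, 3, 4, 6, 8, 9, 11, 12, 16, 18, 22, 24, 25, 27, 31, 32, 33, 35, 36, 43, 44, 47, 48, 49, 50, 53, 54, 61, 62, 64, 65, 66, 70, 72, 73, 75, 79, 81, 85, 86, 88, 89, 91, 93, 94, 95, 96}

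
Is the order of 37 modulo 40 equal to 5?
No, the actual order is 4, not 5.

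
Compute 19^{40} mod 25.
1

Using successive squaring:
Binary expansion of 40: 101000
Powers of 19 mod 25 (each is the square of the previous):
  19^1 ≡ 19 (mod 25)
  19^2 ≡ 19² = 361 ≡ 11 (mod 25)
  19^4 ≡ 11² = 121 ≡ 21 (mod 25)
  19^8 ≡ 21² = 441 ≡ 16 (mod 25)
  19^16 ≡ 16² = 256 ≡ 6 (mod 25)
  19^32 ≡ 6² = 36 ≡ 11 (mod 25)
40 = 32 + 8, so 19^40 = 19^32 × 19^8 ≡ 11 × 16 (mod 25)
Multiplying step by step:
  11 × 16 = 176 ≡ 1 (mod 25)
Result: 19^40 ≡ 1 (mod 25)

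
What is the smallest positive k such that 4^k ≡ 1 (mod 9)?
Powers of 4 mod 9: 4^1≡4, 4^2≡7, 4^3≡1. Order = 3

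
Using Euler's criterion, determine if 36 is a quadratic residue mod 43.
By Euler's criterion: 36^{21} ≡ 1 (mod 43). Since this equals 1, 36 is a QR.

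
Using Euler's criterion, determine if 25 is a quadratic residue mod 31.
By Euler's criterion: 25^{15} ≡ 1 (mod 31). Since this equals 1, 25 is a QR.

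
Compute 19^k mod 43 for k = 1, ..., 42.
g^1, g^2, ..., g^{42} mod 43: {19, 17, 22, 31, 30, 11, 37, 15, 27, 40, 29, 35, 20, 36, 39, 10, 18, 41, 5, 9, 42, 24, 26, 21, 12, 13, 32, 6, 28, 16, 3, 14, 8, 23, 7, 4, 33, 25, 2, 38, 34, 1}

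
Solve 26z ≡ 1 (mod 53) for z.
26^(-1) ≡ 51 (mod 53). Verification: 26 × 51 = 1326 ≡ 1 (mod 53)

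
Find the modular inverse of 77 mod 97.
77^(-1) ≡ 63 (mod 97). Verification: 77 × 63 = 4851 ≡ 1 (mod 97)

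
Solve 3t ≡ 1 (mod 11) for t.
4

Using Extended Euclidean Algorithm:
gcd(3, 11) = 1
Bezout coefficients: 3 × 4 + 11 × -1 = 1
So 3 × 4 ≡ 1 (mod 11)
The inverse is 4 mod 11 = 4
Verification: 3 × 4 = 12 = 1 × 11 + 1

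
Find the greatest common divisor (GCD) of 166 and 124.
2

Using the Euclidean algorithm:
166 = 1 × 124 + 42
124 = 2 × 42 + 40
42 = 1 × 40 + 2
40 = 20 × 2 + 0

GCD(166, 124) = 2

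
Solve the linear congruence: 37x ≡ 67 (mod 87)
70

Since gcd(37, 87) = 1 divides 67, a solution exists.
Multiply both sides by the inverse of 37 mod 87:
  37^(-1) mod 87 = 40
  x ≡ 40 × 67 ≡ 2680 ≡ 70 (mod 87)
Verification: 37 × 70 = 2590 = 29 × 87 + 67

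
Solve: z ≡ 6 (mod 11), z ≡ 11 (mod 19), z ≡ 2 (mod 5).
M = 11 × 19 × 5 = 1045. M₁ = 95, y₁ ≡ 8 (mod 11). M₂ = 55, y₂ ≡ 9 (mod 19). M₃ = 209, y₃ ≡ 4 (mod 5). z = 6×95×8 + 11×55×9 + 2×209×4 ≡ 182 (mod 1045)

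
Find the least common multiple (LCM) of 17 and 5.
85

First find GCD(17, 5) using the Euclidean algorithm:
17 = 3 × 5 + 2
5 = 2 × 2 + 1
2 = 2 × 1 + 0
GCD(17, 5) = 1

LCM formula: LCM(a, b) = (a × b) / GCD(a, b)
LCM(17, 5) = (17 × 5) / 1
LCM(17, 5) = 85 / 1
LCM(17, 5) = 85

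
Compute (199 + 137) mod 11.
6

(199 + 137) = 336
336 mod 11 = 6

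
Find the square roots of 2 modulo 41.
The square roots of 2 mod 41 are 17 and 24. Verify: 17² = 289 ≡ 2 (mod 41)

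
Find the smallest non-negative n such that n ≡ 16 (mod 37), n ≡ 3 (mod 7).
164

Using the Chinese Remainder Theorem:
M = product of moduli = 259
For equation 1: M_1 = 7, 7 ≡ 7 (mod 37), inverse of 7 mod 37 is 16 (check: 7 × 16 = 112 ≡ 1 (mod 37))
For equation 2: M_2 = 37, 37 ≡ 2 (mod 7), inverse of 37 mod 7 is 4 (check: 2 × 4 = 8 ≡ 1 (mod 7))
Combine: n ≡ Σ r_i×M_i×(M_i⁻¹ mod m_i) = 16×7×16 + 3×37×4 = 1792 + 444 = 2236
2236 mod 259 = 164
n ≡ 164 (mod 259)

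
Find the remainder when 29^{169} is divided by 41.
By Fermat: 29^{40} ≡ 1 (mod 41). 169 = 4×40 + 9. So 29^{169} ≡ 29^{9} ≡ 30 (mod 41)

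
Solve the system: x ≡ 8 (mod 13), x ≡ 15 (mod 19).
M = 13 × 19 = 247. M₁ = 19, y₁ ≡ 11 (mod 13). M₂ = 13, y₂ ≡ 3 (mod 19). x = 8×19×11 + 15×13×3 ≡ 34 (mod 247)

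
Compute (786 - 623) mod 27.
1

(786 - 623) = 163
163 mod 27 = 1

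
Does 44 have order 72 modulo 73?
p - 1 = 72 has prime divisors 2, 3. Check 44^(72/q) mod 73 for each: 44^(72/2) = 44^36 ≡ 72, 44^(72/3) = 44^24 ≡ 64 (mod 73). None of these is 1, so 44 has order 72 = φ(73), so it is a primitive root mod 73.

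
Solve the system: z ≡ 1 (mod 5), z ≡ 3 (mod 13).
M = 5 × 13 = 65. M₁ = 13, y₁ ≡ 2 (mod 5). M₂ = 5, y₂ ≡ 8 (mod 13). z = 1×13×2 + 3×5×8 ≡ 16 (mod 65)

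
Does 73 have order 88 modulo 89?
p - 1 = 88 has prime divisors 2, 11. Check 73^(88/q) mod 89 for each: 73^(88/2) = 73^44 ≡ 1, 73^(88/11) = 73^8 ≡ 45 (mod 89). Since 73^44 ≡ 1 (mod 89), the order of 73 divides 44 (in fact the order is 22) ≠ 88, so it is not a primitive root.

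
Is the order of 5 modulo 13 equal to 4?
Yes, ord_13(5) = 4.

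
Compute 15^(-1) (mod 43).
15^(-1) ≡ 23 (mod 43). Verification: 15 × 23 = 345 ≡ 1 (mod 43)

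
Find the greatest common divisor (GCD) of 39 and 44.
1

Using the Euclidean algorithm:
39 = 0 × 44 + 39
44 = 1 × 39 + 5
39 = 7 × 5 + 4
5 = 1 × 4 + 1
4 = 4 × 1 + 0

GCD(39, 44) = 1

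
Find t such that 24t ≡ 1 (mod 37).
24^(-1) ≡ 17 (mod 37). Verification: 24 × 17 = 408 ≡ 1 (mod 37)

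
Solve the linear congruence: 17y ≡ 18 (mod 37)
25

Since gcd(17, 37) = 1 divides 18, a solution exists.
Multiply both sides by the inverse of 17 mod 37:
  17^(-1) mod 37 = 24
  x ≡ 24 × 18 ≡ 432 ≡ 25 (mod 37)
Verification: 17 × 25 = 425 = 11 × 37 + 18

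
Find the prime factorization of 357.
3 × 7 × 17

Divide by primes starting from smallest:
357 ÷ 3 = 119
119 ÷ 7 = 17
17 ÷ 17 = 1

357 = 3 × 7 × 17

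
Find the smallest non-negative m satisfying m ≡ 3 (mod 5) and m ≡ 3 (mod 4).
M = 5 × 4 = 20. M₁ = 4, y₁ ≡ 4 (mod 5). M₂ = 5, y₂ ≡ 1 (mod 4). m = 3×4×4 + 3×5×1 ≡ 3 (mod 20)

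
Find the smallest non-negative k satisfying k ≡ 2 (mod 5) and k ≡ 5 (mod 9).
M = 5 × 9 = 45. M₁ = 9, y₁ ≡ 4 (mod 5). M₂ = 5, y₂ ≡ 2 (mod 9). k = 2×9×4 + 5×5×2 ≡ 32 (mod 45)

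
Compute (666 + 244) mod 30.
10

(666 + 244) = 910
910 mod 30 = 10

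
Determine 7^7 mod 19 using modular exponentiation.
7 = 4 + 2 + 1 (binary 111). Repeated squaring mod 19: 7^1 ≡ 7; 7^2 ≡ 7² = 49 ≡ 11; 7^4 ≡ 11² = 121 ≡ 7. Multiply: 7^7 = 7^4 × 7^2 × 7^1 ≡ 7 × 11 × 7 (mod 19): 7 × 11 = 77 ≡ 1; 1 × 7 = 7 ≡ 7. So 7^7 ≡ 7 (mod 19).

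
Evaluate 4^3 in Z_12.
3 = 2 + 1 (binary 11). Repeated squaring mod 12: 4^1 ≡ 4; 4^2 ≡ 4² = 16 ≡ 4. Multiply: 4^3 = 4^2 × 4^1 ≡ 4 × 4 (mod 12): 4 × 4 = 16 ≡ 4. So 4^3 ≡ 4 (mod 12).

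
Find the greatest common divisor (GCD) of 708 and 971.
1

Using the Euclidean algorithm:
708 = 0 × 971 + 708
971 = 1 × 708 + 263
708 = 2 × 263 + 182
263 = 1 × 182 + 81
182 = 2 × 81 + 20
81 = 4 × 20 + 1
20 = 20 × 1 + 0

GCD(708, 971) = 1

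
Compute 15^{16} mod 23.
16

Using successive squaring:
Binary expansion of 16: 10000
Powers of 15 mod 23 (each is the square of the previous):
  15^1 ≡ 15 (mod 23)
  15^2 ≡ 15² = 225 ≡ 18 (mod 23)
  15^4 ≡ 18² = 324 ≡ 2 (mod 23)
  15^8 ≡ 2² = 4 ≡ 4 (mod 23)
  15^16 ≡ 4² = 16 ≡ 16 (mod 23)
16 is a power of 2, so 15^16 is the last square: ≡ 16 (mod 23)
Result: 15^16 ≡ 16 (mod 23)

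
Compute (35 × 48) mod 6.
0

(35 × 48) = 1680
1680 mod 6 = 0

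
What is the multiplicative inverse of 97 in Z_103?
17

Using Extended Euclidean Algorithm:
gcd(97, 103) = 1
Bezout coefficients: 97 × 17 + 103 × -16 = 1
So 97 × 17 ≡ 1 (mod 103)
The inverse is 17 mod 103 = 17
Verification: 97 × 17 = 1649 = 16 × 103 + 1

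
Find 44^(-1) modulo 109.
57

Using Extended Euclidean Algorithm:
gcd(44, 109) = 1
Bezout coefficients: 44 × -52 + 109 × 21 = 1
So 44 × -52 ≡ 1 (mod 109)
The inverse is -52 mod 109 = 57
Verification: 44 × 57 = 2508 = 23 × 109 + 1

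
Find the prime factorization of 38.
2 × 19

Divide by primes starting from smallest:
38 ÷ 2 = 19
19 ÷ 19 = 1

38 = 2 × 19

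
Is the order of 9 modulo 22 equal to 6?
No, the actual order is 5, not 6.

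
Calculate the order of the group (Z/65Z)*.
48

Prime factorization: 65 = 5 × 13
Using the formula φ(n) = n × Π(1 - 1/p) for each prime factor p:
φ(65) = 65 × (1 - 1/5) × (1 - 1/13)
φ(65) = 48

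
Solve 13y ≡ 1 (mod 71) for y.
11

Using Extended Euclidean Algorithm:
gcd(13, 71) = 1
Bezout coefficients: 13 × 11 + 71 × -2 = 1
So 13 × 11 ≡ 1 (mod 71)
The inverse is 11 mod 71 = 11
Verification: 13 × 11 = 143 = 2 × 71 + 1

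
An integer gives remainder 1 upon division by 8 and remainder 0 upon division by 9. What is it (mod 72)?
M = 8 × 9 = 72. M₁ = 9, y₁ ≡ 1 (mod 8). M₂ = 8, y₂ ≡ 8 (mod 9). x = 1×9×1 + 0×8×8 ≡ 9 (mod 72). The smallest positive such number is 9.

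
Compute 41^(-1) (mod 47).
41^(-1) ≡ 39 (mod 47). Verification: 41 × 39 = 1599 ≡ 1 (mod 47)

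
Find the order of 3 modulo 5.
Powers of 3 mod 5: 3^1≡3, 3^2≡4, 3^3≡2, 3^4≡1. Order = 4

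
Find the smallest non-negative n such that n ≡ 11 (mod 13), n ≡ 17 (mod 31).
141

Using the Chinese Remainder Theorem:
M = product of moduli = 403
For equation 1: M_1 = 31, 31 ≡ 5 (mod 13), inverse of 31 mod 13 is 8 (check: 5 × 8 = 40 ≡ 1 (mod 13))
For equation 2: M_2 = 13, 13 ≡ 13 (mod 31), inverse of 13 mod 31 is 12 (check: 13 × 12 = 156 ≡ 1 (mod 31))
Combine: n ≡ Σ r_i×M_i×(M_i⁻¹ mod m_i) = 11×31×8 + 17×13×12 = 2728 + 2652 = 5380
5380 mod 403 = 141
n ≡ 141 (mod 403)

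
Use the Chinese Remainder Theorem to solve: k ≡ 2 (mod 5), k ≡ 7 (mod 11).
M = 5 × 11 = 55. M₁ = 11, y₁ ≡ 1 (mod 5). M₂ = 5, y₂ ≡ 9 (mod 11). k = 2×11×1 + 7×5×9 ≡ 7 (mod 55)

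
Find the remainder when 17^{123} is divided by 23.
By Fermat: 17^{22} ≡ 1 (mod 23). 123 = 5×22 + 13. So 17^{123} ≡ 17^{13} ≡ 10 (mod 23)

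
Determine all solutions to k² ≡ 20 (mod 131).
The square roots of 20 mod 131 are 46 and 85. Verify: 46² = 2116 ≡ 20 (mod 131)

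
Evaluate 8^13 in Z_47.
Using repeated squaring. 13 = 8 + 4 + 1 (binary 1101). Repeated squaring mod 47: 8^1 ≡ 8; 8^2 ≡ 8² = 64 ≡ 17; 8^4 ≡ 17² = 289 ≡ 7; 8^8 ≡ 7² = 49 ≡ 2. Multiply: 8^13 = 8^8 × 8^4 × 8^1 ≡ 2 × 7 × 8 (mod 47): 2 × 7 = 14 ≡ 14; 14 × 8 = 112 ≡ 18. So 8^13 ≡ 18 (mod 47).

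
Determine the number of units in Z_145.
112

Prime factorization: 145 = 5 × 29
Using the formula φ(n) = n × Π(1 - 1/p) for each prime factor p:
φ(145) = 145 × (1 - 1/5) × (1 - 1/29)
φ(145) = 112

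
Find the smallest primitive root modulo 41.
6

A primitive root g modulo p has order p-1 = 40
Prime divisors of 40: [2, 5]
g is a primitive root iff g^(40/q) ≢ 1 (mod 41) for each prime divisor q
Testing small values:
  g = 2: 2^20 ≡ 1, 2^8 ≡ 10 (mod 41) → 2^20 ≡ 1, not primitive root
  g = 3: 3^20 ≡ 40, 3^8 ≡ 1 (mod 41) → 3^8 ≡ 1, not primitive root
  g = 4: 4^20 ≡ 1, 4^8 ≡ 18 (mod 41) → 4^20 ≡ 1, not primitive root
  g = 5: 5^20 ≡ 1, 5^8 ≡ 18 (mod 41) → 5^20 ≡ 1, not primitive root
  g = 6: 6^20 ≡ 40, 6^8 ≡ 10 (mod 41) → none is 1, primitive root!
The smallest primitive root is 6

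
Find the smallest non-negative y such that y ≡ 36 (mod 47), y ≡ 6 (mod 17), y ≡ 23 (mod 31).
3185

Using the Chinese Remainder Theorem:
M = product of moduli = 24769
For equation 1: M_1 = 527, 527 ≡ 10 (mod 47), inverse of 527 mod 47 is 33 (check: 10 × 33 = 330 ≡ 1 (mod 47))
For equation 2: M_2 = 1457, 1457 ≡ 12 (mod 17), inverse of 1457 mod 17 is 10 (check: 12 × 10 = 120 ≡ 1 (mod 17))
For equation 3: M_3 = 799, 799 ≡ 24 (mod 31), inverse of 799 mod 31 is 22 (check: 24 × 22 = 528 ≡ 1 (mod 31))
Combine: y ≡ Σ r_i×M_i×(M_i⁻¹ mod m_i) = 36×527×33 + 6×1457×10 + 23×799×22 = 626076 + 87420 + 404294 = 1117790
1117790 mod 24769 = 3185
y ≡ 3185 (mod 24769)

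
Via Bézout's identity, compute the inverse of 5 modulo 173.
Extended GCD: 5(-69) + 173(2) = 1. So 5^(-1) ≡ 104 ≡ 104 (mod 173). Verify: 5 × 104 = 520 ≡ 1 (mod 173)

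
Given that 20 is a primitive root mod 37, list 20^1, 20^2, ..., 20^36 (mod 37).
g^1, g^2, ..., g^{36} mod 37: {20, 30, 8, 12, 18, 27, 22, 33, 31, 28, 5, 26, 2, 3, 23, 16, 24, 36, 17, 7, 29, 25, 19, 10, 15, 4, 6, 9, 32, 11, 35, 34, 14, 21, 13, 1}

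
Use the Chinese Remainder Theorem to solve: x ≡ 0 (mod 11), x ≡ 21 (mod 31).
176

Using the Chinese Remainder Theorem:
M = product of moduli = 341
For equation 1: M_1 = 31, 31 ≡ 9 (mod 11), inverse of 31 mod 11 is 5 (check: 9 × 5 = 45 ≡ 1 (mod 11))
For equation 2: M_2 = 11, 11 ≡ 11 (mod 31), inverse of 11 mod 31 is 17 (check: 11 × 17 = 187 ≡ 1 (mod 31))
Combine: x ≡ Σ r_i×M_i×(M_i⁻¹ mod m_i) = 0×31×5 + 21×11×17 = 0 + 3927 = 3927
3927 mod 341 = 176
x ≡ 176 (mod 341)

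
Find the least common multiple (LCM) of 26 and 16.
208

First find GCD(26, 16) using the Euclidean algorithm:
26 = 1 × 16 + 10
16 = 1 × 10 + 6
10 = 1 × 6 + 4
6 = 1 × 4 + 2
4 = 2 × 2 + 0
GCD(26, 16) = 2

LCM formula: LCM(a, b) = (a × b) / GCD(a, b)
LCM(26, 16) = (26 × 16) / 2
LCM(26, 16) = 416 / 2
LCM(26, 16) = 208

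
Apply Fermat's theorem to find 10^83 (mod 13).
By Fermat: 10^{12} ≡ 1 (mod 13). 83 = 6×12 + 11. So 10^{83} ≡ 10^{11} ≡ 4 (mod 13)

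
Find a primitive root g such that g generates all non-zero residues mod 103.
p - 1 = 102 has prime divisors 2, 3, 17. h is a primitive root mod 103 iff h^(102/q) ≢ 1 (mod 103) for each such q.
h = 2: 2^51 ≡ 1, 2^34 ≡ 46, 2^6 ≡ 64 (mod 103); 2^51 ≡ 1, so not a primitive root.
h = 3: 3^51 ≡ 102, 3^34 ≡ 1, 3^6 ≡ 8 (mod 103); 3^34 ≡ 1, so not a primitive root.
h = 4: 4^51 ≡ 1, 4^34 ≡ 56, 4^6 ≡ 79 (mod 103); 4^51 ≡ 1, so not a primitive root.
h = 5: 5^51 ≡ 102, 5^34 ≡ 56, 5^6 ≡ 72 (mod 103); none is 1, so 5 has order 102 and is a primitive root.
The smallest primitive root mod 103 is g = 5.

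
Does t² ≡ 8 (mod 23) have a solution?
By Euler's criterion: 8^{11} ≡ 1 (mod 23). Since this equals 1, 8 is a QR.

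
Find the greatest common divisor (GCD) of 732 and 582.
6

Using the Euclidean algorithm:
732 = 1 × 582 + 150
582 = 3 × 150 + 132
150 = 1 × 132 + 18
132 = 7 × 18 + 6
18 = 3 × 6 + 0

GCD(732, 582) = 6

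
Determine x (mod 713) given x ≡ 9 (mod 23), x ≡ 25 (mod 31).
676

Using the Chinese Remainder Theorem:
M = product of moduli = 713
For equation 1: M_1 = 31, 31 ≡ 8 (mod 23), inverse of 31 mod 23 is 3 (check: 8 × 3 = 24 ≡ 1 (mod 23))
For equation 2: M_2 = 23, 23 ≡ 23 (mod 31), inverse of 23 mod 31 is 27 (check: 23 × 27 = 621 ≡ 1 (mod 31))
Combine: x ≡ Σ r_i×M_i×(M_i⁻¹ mod m_i) = 9×31×3 + 25×23×27 = 837 + 15525 = 16362
16362 mod 713 = 676
x ≡ 676 (mod 713)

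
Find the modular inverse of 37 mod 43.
37^(-1) ≡ 7 (mod 43). Verification: 37 × 7 = 259 ≡ 1 (mod 43)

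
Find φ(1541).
1452

Prime factorization: 1541 = 23 × 67
Using the formula φ(n) = n × Π(1 - 1/p) for each prime factor p:
φ(1541) = 1541 × (1 - 1/23) × (1 - 1/67)
φ(1541) = 1452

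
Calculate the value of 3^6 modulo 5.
6 = 4 + 2 (binary 110). Repeated squaring mod 5: 3^1 ≡ 3; 3^2 ≡ 3² = 9 ≡ 4; 3^4 ≡ 4² = 16 ≡ 1. Multiply: 3^6 = 3^4 × 3^2 ≡ 1 × 4 (mod 5): 1 × 4 = 4 ≡ 4. So 3^6 ≡ 4 (mod 5).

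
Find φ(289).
272

Prime factorization: 289 = 17^2
Using the formula φ(n) = n × Π(1 - 1/p) for each prime factor p:
φ(289) = 289 × (1 - 1/17)
φ(289) = 272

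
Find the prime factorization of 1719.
3^2 × 191

Divide by primes starting from smallest:
1719 ÷ 3 = 573
573 ÷ 3 = 191
191 ÷ 191 = 1

1719 = 3^2 × 191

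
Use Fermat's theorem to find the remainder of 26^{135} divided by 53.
5

By Fermat's Little Theorem, a^(p-1) ≡ 1 (mod p) for prime p and gcd(a, p) = 1
Here p = 53, so 26^52 ≡ 1 (mod 53)
We can reduce the exponent: 135 mod 52 = 31
So 26^135 ≡ 26^31 (mod 53)
Computing: 26^31 mod 53 = 5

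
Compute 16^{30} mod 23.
12

Using successive squaring:
Binary expansion of 30: 11110
Powers of 16 mod 23 (each is the square of the previous):
  16^1 ≡ 16 (mod 23)
  16^2 ≡ 16² = 256 ≡ 3 (mod 23)
  16^4 ≡ 3² = 9 ≡ 9 (mod 23)
  16^8 ≡ 9² = 81 ≡ 12 (mod 23)
  16^16 ≡ 12² = 144 ≡ 6 (mod 23)
30 = 16 + 8 + 4 + 2, so 16^30 = 16^16 × 16^8 × 16^4 × 16^2 ≡ 6 × 12 × 9 × 3 (mod 23)
Multiplying step by step:
  6 × 12 = 72 ≡ 3 (mod 23)
  3 × 9 = 27 ≡ 4 (mod 23)
  4 × 3 = 12 ≡ 12 (mod 23)
Result: 16^30 ≡ 12 (mod 23)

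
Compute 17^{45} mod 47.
36

Using successive squaring:
Binary expansion of 45: 101101
Powers of 17 mod 47 (each is the square of the previous):
  17^1 ≡ 17 (mod 47)
  17^2 ≡ 17² = 289 ≡ 7 (mod 47)
  17^4 ≡ 7² = 49 ≡ 2 (mod 47)
  17^8 ≡ 2² = 4 ≡ 4 (mod 47)
  17^16 ≡ 4² = 16 ≡ 16 (mod 47)
  17^32 ≡ 16² = 256 ≡ 21 (mod 47)
45 = 32 + 8 + 4 + 1, so 17^45 = 17^32 × 17^8 × 17^4 × 17^1 ≡ 21 × 4 × 2 × 17 (mod 47)
Multiplying step by step:
  21 × 4 = 84 ≡ 37 (mod 47)
  37 × 2 = 74 ≡ 27 (mod 47)
  27 × 17 = 459 ≡ 36 (mod 47)
Result: 17^45 ≡ 36 (mod 47)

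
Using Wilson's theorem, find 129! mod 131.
(130)! = (129)! × (130) ≡ -1 (mod 131). So (129)! ≡ -1 × (130)^(-1) ≡ (-1)×(-1) = 1 (mod 131)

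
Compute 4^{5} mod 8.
0

Using successive squaring:
Binary expansion of 5: 101
Powers of 4 mod 8 (each is the square of the previous):
  4^1 ≡ 4 (mod 8)
  4^2 ≡ 4² = 16 ≡ 0 (mod 8)
  4^4 ≡ 0² = 0 ≡ 0 (mod 8)
5 = 4 + 1, so 4^5 = 4^4 × 4^1 ≡ 0 × 4 (mod 8)
Multiplying step by step:
  0 × 4 = 0 ≡ 0 (mod 8)
Result: 4^5 ≡ 0 (mod 8)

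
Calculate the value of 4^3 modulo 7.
3 = 2 + 1 (binary 11). Repeated squaring mod 7: 4^1 ≡ 4; 4^2 ≡ 4² = 16 ≡ 2. Multiply: 4^3 = 4^2 × 4^1 ≡ 2 × 4 (mod 7): 2 × 4 = 8 ≡ 1. So 4^3 ≡ 1 (mod 7).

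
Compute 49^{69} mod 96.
49

Using successive squaring:
Binary expansion of 69: 1000101
Powers of 49 mod 96 (each is the square of the previous):
  49^1 ≡ 49 (mod 96)
  49^2 ≡ 49² = 2401 ≡ 1 (mod 96)
  49^4 ≡ 1² = 1 ≡ 1 (mod 96)
  49^8 ≡ 1² = 1 ≡ 1 (mod 96)
  49^16 ≡ 1² = 1 ≡ 1 (mod 96)
  49^32 ≡ 1² = 1 ≡ 1 (mod 96)
  49^64 ≡ 1² = 1 ≡ 1 (mod 96)
69 = 64 + 4 + 1, so 49^69 = 49^64 × 49^4 × 49^1 ≡ 1 × 1 × 49 (mod 96)
Multiplying step by step:
  1 × 1 = 1 ≡ 1 (mod 96)
  1 × 49 = 49 ≡ 49 (mod 96)
Result: 49^69 ≡ 49 (mod 96)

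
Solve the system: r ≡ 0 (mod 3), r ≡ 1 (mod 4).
M = 3 × 4 = 12. M₁ = 4, y₁ ≡ 1 (mod 3). M₂ = 3, y₂ ≡ 3 (mod 4). r = 0×4×1 + 1×3×3 ≡ 9 (mod 12)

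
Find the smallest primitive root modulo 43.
p - 1 = 42 has prime divisors 2, 3, 7. h is a primitive root mod 43 iff h^(42/q) ≢ 1 (mod 43) for each such q.
h = 2: 2^21 ≡ 42, 2^14 ≡ 1, 2^6 ≡ 21 (mod 43); 2^14 ≡ 1, so not a primitive root.
h = 3: 3^21 ≡ 42, 3^14 ≡ 36, 3^6 ≡ 41 (mod 43); none is 1, so 3 has order 42 and is a primitive root.
The smallest primitive root mod 43 is g = 3.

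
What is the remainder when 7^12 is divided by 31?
Using repeated squaring. 12 = 8 + 4 (binary 1100). Repeated squaring mod 31: 7^1 ≡ 7; 7^2 ≡ 7² = 49 ≡ 18; 7^4 ≡ 18² = 324 ≡ 14; 7^8 ≡ 14² = 196 ≡ 10. Multiply: 7^12 = 7^8 × 7^4 ≡ 10 × 14 (mod 31): 10 × 14 = 140 ≡ 16. So 7^12 ≡ 16 (mod 31).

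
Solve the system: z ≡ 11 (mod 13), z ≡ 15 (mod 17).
M = 13 × 17 = 221. M₁ = 17, y₁ ≡ 10 (mod 13). M₂ = 13, y₂ ≡ 4 (mod 17). z = 11×17×10 + 15×13×4 ≡ 219 (mod 221)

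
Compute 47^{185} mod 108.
95

Using successive squaring:
Binary expansion of 185: 10111001
Powers of 47 mod 108 (each is the square of the previous):
  47^1 ≡ 47 (mod 108)
  47^2 ≡ 47² = 2209 ≡ 49 (mod 108)
  47^4 ≡ 49² = 2401 ≡ 25 (mod 108)
  47^8 ≡ 25² = 625 ≡ 85 (mod 108)
  47^16 ≡ 85² = 7225 ≡ 97 (mod 108)
  47^32 ≡ 97² = 9409 ≡ 13 (mod 108)
  47^64 ≡ 13² = 169 ≡ 61 (mod 108)
  47^128 ≡ 61² = 3721 ≡ 49 (mod 108)
185 = 128 + 32 + 16 + 8 + 1, so 47^185 = 47^128 × 47^32 × 47^16 × 47^8 × 47^1 ≡ 49 × 13 × 97 × 85 × 47 (mod 108)
Multiplying step by step:
  49 × 13 = 637 ≡ 97 (mod 108)
  97 × 97 = 9409 ≡ 13 (mod 108)
  13 × 85 = 1105 ≡ 25 (mod 108)
  25 × 47 = 1175 ≡ 95 (mod 108)
Result: 47^185 ≡ 95 (mod 108)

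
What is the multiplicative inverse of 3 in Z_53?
18

Using Extended Euclidean Algorithm:
gcd(3, 53) = 1
Bezout coefficients: 3 × 18 + 53 × -1 = 1
So 3 × 18 ≡ 1 (mod 53)
The inverse is 18 mod 53 = 18
Verification: 3 × 18 = 54 = 1 × 53 + 1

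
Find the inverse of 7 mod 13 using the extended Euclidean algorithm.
Extended GCD: 7(2) + 13(-1) = 1. So 7^(-1) ≡ 2 ≡ 2 (mod 13). Verify: 7 × 2 = 14 ≡ 1 (mod 13)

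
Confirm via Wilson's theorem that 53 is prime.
(52)! mod 53 = 52. Since this equals -1 (mod 53), Wilson confirms 53 is prime.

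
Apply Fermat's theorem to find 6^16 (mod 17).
By Fermat's Little Theorem, 6^{16} ≡ 1 (mod 17) since 17 is prime and gcd(6, 17) = 1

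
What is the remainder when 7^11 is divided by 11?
Using Fermat: 7^{10} ≡ 1 (mod 11). 11 ≡ 1 (mod 10). So 7^{11} ≡ 7^{1} ≡ 7 (mod 11)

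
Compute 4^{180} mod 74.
38

Using successive squaring:
Binary expansion of 180: 10110100
Powers of 4 mod 74 (each is the square of the previous):
  4^1 ≡ 4 (mod 74)
  4^2 ≡ 4² = 16 ≡ 16 (mod 74)
  4^4 ≡ 16² = 256 ≡ 34 (mod 74)
  4^8 ≡ 34² = 1156 ≡ 46 (mod 74)
  4^16 ≡ 46² = 2116 ≡ 44 (mod 74)
  4^32 ≡ 44² = 1936 ≡ 12 (mod 74)
  4^64 ≡ 12² = 144 ≡ 70 (mod 74)
  4^128 ≡ 70² = 4900 ≡ 16 (mod 74)
180 = 128 + 32 + 16 + 4, so 4^180 = 4^128 × 4^32 × 4^16 × 4^4 ≡ 16 × 12 × 44 × 34 (mod 74)
Multiplying step by step:
  16 × 12 = 192 ≡ 44 (mod 74)
  44 × 44 = 1936 ≡ 12 (mod 74)
  12 × 34 = 408 ≡ 38 (mod 74)
Result: 4^180 ≡ 38 (mod 74)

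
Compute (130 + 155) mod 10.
5

(130 + 155) = 285
285 mod 10 = 5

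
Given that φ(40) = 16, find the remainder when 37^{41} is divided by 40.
By Euler: 37^{16} ≡ 1 (mod 40) since gcd(37, 40) = 1. 41 = 2×16 + 9. So 37^{41} ≡ 37^{9} ≡ 37 (mod 40)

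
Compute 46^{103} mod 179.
66

Using successive squaring:
Binary expansion of 103: 1100111
Powers of 46 mod 179 (each is the square of the previous):
  46^1 ≡ 46 (mod 179)
  46^2 ≡ 46² = 2116 ≡ 147 (mod 179)
  46^4 ≡ 147² = 21609 ≡ 129 (mod 179)
  46^8 ≡ 129² = 16641 ≡ 173 (mod 179)
  46^16 ≡ 173² = 29929 ≡ 36 (mod 179)
  46^32 ≡ 36² = 1296 ≡ 43 (mod 179)
  46^64 ≡ 43² = 1849 ≡ 59 (mod 179)
103 = 64 + 32 + 4 + 2 + 1, so 46^103 = 46^64 × 46^32 × 46^4 × 46^2 × 46^1 ≡ 59 × 43 × 129 × 147 × 46 (mod 179)
Multiplying step by step:
  59 × 43 = 2537 ≡ 31 (mod 179)
  31 × 129 = 3999 ≡ 61 (mod 179)
  61 × 147 = 8967 ≡ 17 (mod 179)
  17 × 46 = 782 ≡ 66 (mod 179)
Result: 46^103 ≡ 66 (mod 179)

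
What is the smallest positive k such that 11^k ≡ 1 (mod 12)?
Powers of 11 mod 12: 11^1≡11, 11^2≡1. Order = 2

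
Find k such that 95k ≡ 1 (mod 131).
95^(-1) ≡ 40 (mod 131). Verification: 95 × 40 = 3800 ≡ 1 (mod 131)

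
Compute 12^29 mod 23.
Using Fermat: 12^{22} ≡ 1 (mod 23). 29 ≡ 7 (mod 22). So 12^{29} ≡ 12^{7} ≡ 16 (mod 23)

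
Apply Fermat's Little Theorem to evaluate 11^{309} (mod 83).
70

By Fermat's Little Theorem, a^(p-1) ≡ 1 (mod p) for prime p and gcd(a, p) = 1
Here p = 83, so 11^82 ≡ 1 (mod 83)
We can reduce the exponent: 309 mod 82 = 63
So 11^309 ≡ 11^63 (mod 83)
Computing: 11^63 mod 83 = 70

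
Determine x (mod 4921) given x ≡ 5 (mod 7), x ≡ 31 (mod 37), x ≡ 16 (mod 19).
586

Using the Chinese Remainder Theorem:
M = product of moduli = 4921
For equation 1: M_1 = 703, 703 ≡ 3 (mod 7), inverse of 703 mod 7 is 5 (check: 3 × 5 = 15 ≡ 1 (mod 7))
For equation 2: M_2 = 133, 133 ≡ 22 (mod 37), inverse of 133 mod 37 is 32 (check: 22 × 32 = 704 ≡ 1 (mod 37))
For equation 3: M_3 = 259, 259 ≡ 12 (mod 19), inverse of 259 mod 19 is 8 (check: 12 × 8 = 96 ≡ 1 (mod 19))
Combine: x ≡ Σ r_i×M_i×(M_i⁻¹ mod m_i) = 5×703×5 + 31×133×32 + 16×259×8 = 17575 + 131936 + 33152 = 182663
182663 mod 4921 = 586
x ≡ 586 (mod 4921)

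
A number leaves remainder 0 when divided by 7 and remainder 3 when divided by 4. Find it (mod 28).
M = 7 × 4 = 28. M₁ = 4, y₁ ≡ 2 (mod 7). M₂ = 7, y₂ ≡ 3 (mod 4). k = 0×4×2 + 3×7×3 ≡ 7 (mod 28)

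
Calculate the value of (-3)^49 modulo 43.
Using Fermat: (-3)^{42} ≡ 1 (mod 43). 49 ≡ 7 (mod 42). So (-3)^{49} ≡ (-3)^{7} ≡ 6 (mod 43)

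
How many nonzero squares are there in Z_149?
For prime 149, there are (p-1)/2 = (149-1)/2 = 74 quadratic residues (excluding 0).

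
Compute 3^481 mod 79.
Using Fermat: 3^{78} ≡ 1 (mod 79). 481 ≡ 13 (mod 78). So 3^{481} ≡ 3^{13} ≡ 24 (mod 79)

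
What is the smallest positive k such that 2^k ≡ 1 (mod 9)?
Powers of 2 mod 9: 2^1≡2, 2^2≡4, 2^3≡8, 2^4≡7, 2^5≡5, 2^6≡1. Order = 6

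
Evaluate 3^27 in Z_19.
Using Fermat: 3^{18} ≡ 1 (mod 19). 27 ≡ 9 (mod 18). So 3^{27} ≡ 3^{9} ≡ 18 (mod 19)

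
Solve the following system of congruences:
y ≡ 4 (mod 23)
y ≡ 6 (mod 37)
487

Using the Chinese Remainder Theorem:
M = product of moduli = 851
For equation 1: M_1 = 37, 37 ≡ 14 (mod 23), inverse of 37 mod 23 is 5 (check: 14 × 5 = 70 ≡ 1 (mod 23))
For equation 2: M_2 = 23, 23 ≡ 23 (mod 37), inverse of 23 mod 37 is 29 (check: 23 × 29 = 667 ≡ 1 (mod 37))
Combine: y ≡ Σ r_i×M_i×(M_i⁻¹ mod m_i) = 4×37×5 + 6×23×29 = 740 + 4002 = 4742
4742 mod 851 = 487
y ≡ 487 (mod 851)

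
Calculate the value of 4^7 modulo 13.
7 = 4 + 2 + 1 (binary 111). Repeated squaring mod 13: 4^1 ≡ 4; 4^2 ≡ 4² = 16 ≡ 3; 4^4 ≡ 3² = 9 ≡ 9. Multiply: 4^7 = 4^4 × 4^2 × 4^1 ≡ 9 × 3 × 4 (mod 13): 9 × 3 = 27 ≡ 1; 1 × 4 = 4 ≡ 4. So 4^7 ≡ 4 (mod 13).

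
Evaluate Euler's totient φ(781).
700

Prime factorization: 781 = 11 × 71
Using the formula φ(n) = n × Π(1 - 1/p) for each prime factor p:
φ(781) = 781 × (1 - 1/11) × (1 - 1/71)
φ(781) = 700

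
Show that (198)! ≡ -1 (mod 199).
(198)! mod 199 = 198. Since this equals -1 (mod 199), Wilson confirms 199 is prime.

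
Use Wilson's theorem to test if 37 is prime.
(36)! mod 37 = 36. Since 36 ≡ -1 (mod 37), 37 is prime.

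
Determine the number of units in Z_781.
700

Prime factorization: 781 = 11 × 71
Using the formula φ(n) = n × Π(1 - 1/p) for each prime factor p:
φ(781) = 781 × (1 - 1/11) × (1 - 1/71)
φ(781) = 700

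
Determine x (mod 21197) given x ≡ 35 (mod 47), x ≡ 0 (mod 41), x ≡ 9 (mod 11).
3936

Using the Chinese Remainder Theorem:
M = product of moduli = 21197
For equation 1: M_1 = 451, 451 ≡ 28 (mod 47), inverse of 451 mod 47 is 42 (check: 28 × 42 = 1176 ≡ 1 (mod 47))
For equation 2: M_2 = 517, 517 ≡ 25 (mod 41), inverse of 517 mod 41 is 23 (check: 25 × 23 = 575 ≡ 1 (mod 41))
For equation 3: M_3 = 1927, 1927 ≡ 2 (mod 11), inverse of 1927 mod 11 is 6 (check: 2 × 6 = 12 ≡ 1 (mod 11))
Combine: x ≡ Σ r_i×M_i×(M_i⁻¹ mod m_i) = 35×451×42 + 0×517×23 + 9×1927×6 = 662970 + 0 + 104058 = 767028
767028 mod 21197 = 3936
x ≡ 3936 (mod 21197)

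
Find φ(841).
812

Prime factorization: 841 = 29^2
Using the formula φ(n) = n × Π(1 - 1/p) for each prime factor p:
φ(841) = 841 × (1 - 1/29)
φ(841) = 812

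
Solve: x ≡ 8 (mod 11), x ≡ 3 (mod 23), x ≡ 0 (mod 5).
M = 11 × 23 × 5 = 1265. M₁ = 115, y₁ ≡ 9 (mod 11). M₂ = 55, y₂ ≡ 18 (mod 23). M₃ = 253, y₃ ≡ 2 (mod 5). x = 8×115×9 + 3×55×18 + 0×253×2 ≡ 1130 (mod 1265)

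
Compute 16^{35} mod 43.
1

Using successive squaring:
Binary expansion of 35: 100011
Powers of 16 mod 43 (each is the square of the previous):
  16^1 ≡ 16 (mod 43)
  16^2 ≡ 16² = 256 ≡ 41 (mod 43)
  16^4 ≡ 41² = 1681 ≡ 4 (mod 43)
  16^8 ≡ 4² = 16 ≡ 16 (mod 43)
  16^16 ≡ 16² = 256 ≡ 41 (mod 43)
  16^32 ≡ 41² = 1681 ≡ 4 (mod 43)
35 = 32 + 2 + 1, so 16^35 = 16^32 × 16^2 × 16^1 ≡ 4 × 41 × 16 (mod 43)
Multiplying step by step:
  4 × 41 = 164 ≡ 35 (mod 43)
  35 × 16 = 560 ≡ 1 (mod 43)
Result: 16^35 ≡ 1 (mod 43)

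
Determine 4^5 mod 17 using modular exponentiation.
5 = 4 + 1 (binary 101). Repeated squaring mod 17: 4^1 ≡ 4; 4^2 ≡ 4² = 16 ≡ 16; 4^4 ≡ 16² = 256 ≡ 1. Multiply: 4^5 = 4^4 × 4^1 ≡ 1 × 4 (mod 17): 1 × 4 = 4 ≡ 4. So 4^5 ≡ 4 (mod 17).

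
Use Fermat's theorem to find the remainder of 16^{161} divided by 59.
5

By Fermat's Little Theorem, a^(p-1) ≡ 1 (mod p) for prime p and gcd(a, p) = 1
Here p = 59, so 16^58 ≡ 1 (mod 59)
We can reduce the exponent: 161 mod 58 = 45
So 16^161 ≡ 16^45 (mod 59)
Computing: 16^45 mod 59 = 5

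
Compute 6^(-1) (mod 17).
3

Using Extended Euclidean Algorithm:
gcd(6, 17) = 1
Bezout coefficients: 6 × 3 + 17 × -1 = 1
So 6 × 3 ≡ 1 (mod 17)
The inverse is 3 mod 17 = 3
Verification: 6 × 3 = 18 = 1 × 17 + 1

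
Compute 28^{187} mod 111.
58

Using successive squaring:
Binary expansion of 187: 10111011
Powers of 28 mod 111 (each is the square of the previous):
  28^1 ≡ 28 (mod 111)
  28^2 ≡ 28² = 784 ≡ 7 (mod 111)
  28^4 ≡ 7² = 49 ≡ 49 (mod 111)
  28^8 ≡ 49² = 2401 ≡ 70 (mod 111)
  28^16 ≡ 70² = 4900 ≡ 16 (mod 111)
  28^32 ≡ 16² = 256 ≡ 34 (mod 111)
  28^64 ≡ 34² = 1156 ≡ 46 (mod 111)
  28^128 ≡ 46² = 2116 ≡ 7 (mod 111)
187 = 128 + 32 + 16 + 8 + 2 + 1, so 28^187 = 28^128 × 28^32 × 28^16 × 28^8 × 28^2 × 28^1 ≡ 7 × 34 × 16 × 70 × 7 × 28 (mod 111)
Multiplying step by step:
  7 × 34 = 238 ≡ 16 (mod 111)
  16 × 16 = 256 ≡ 34 (mod 111)
  34 × 70 = 2380 ≡ 49 (mod 111)
  49 × 7 = 343 ≡ 10 (mod 111)
  10 × 28 = 280 ≡ 58 (mod 111)
Result: 28^187 ≡ 58 (mod 111)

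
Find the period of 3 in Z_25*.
Powers of 3 mod 25: 3^1≡3, 3^2≡9, 3^3≡2, 3^4≡6, 3^5≡18, 3^6≡4, 3^7≡12, 3^8≡11, 3^9≡8, 3^10≡24, 3^11≡22, 3^12≡16, 3^13≡23, 3^14≡19, 3^15≡7, 3^16≡21, 3^17≡13, 3^18≡14, 3^19≡17, 3^20≡1. Order = 20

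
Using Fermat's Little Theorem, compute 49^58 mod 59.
By Fermat's Little Theorem, 49^{58} ≡ 1 (mod 59) since 59 is prime and gcd(49, 59) = 1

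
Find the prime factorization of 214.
2 × 107

Divide by primes starting from smallest:
214 ÷ 2 = 107
107 ÷ 107 = 1

214 = 2 × 107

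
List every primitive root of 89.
Primitive roots mod 89: {3, 6, 7, 13, 14, 15, 19, 23, 24, 26, 27, 28, 29, 30, 31, 33, 35, 38, 41, 43, 46, 48, 51, 54, 56, 58, 59, 60, 61, 62, 63, 65, 66, 70, 74, 75, 76, 82, 83, 86}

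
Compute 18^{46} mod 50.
24

Using successive squaring:
Binary expansion of 46: 101110
Powers of 18 mod 50 (each is the square of the previous):
  18^1 ≡ 18 (mod 50)
  18^2 ≡ 18² = 324 ≡ 24 (mod 50)
  18^4 ≡ 24² = 576 ≡ 26 (mod 50)
  18^8 ≡ 26² = 676 ≡ 26 (mod 50)
  18^16 ≡ 26² = 676 ≡ 26 (mod 50)
  18^32 ≡ 26² = 676 ≡ 26 (mod 50)
46 = 32 + 8 + 4 + 2, so 18^46 = 18^32 × 18^8 × 18^4 × 18^2 ≡ 26 × 26 × 26 × 24 (mod 50)
Multiplying step by step:
  26 × 26 = 676 ≡ 26 (mod 50)
  26 × 26 = 676 ≡ 26 (mod 50)
  26 × 24 = 624 ≡ 24 (mod 50)
Result: 18^46 ≡ 24 (mod 50)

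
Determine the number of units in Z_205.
160

Prime factorization: 205 = 5 × 41
Using the formula φ(n) = n × Π(1 - 1/p) for each prime factor p:
φ(205) = 205 × (1 - 1/5) × (1 - 1/41)
φ(205) = 160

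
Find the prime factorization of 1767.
3 × 19 × 31

Divide by primes starting from smallest:
1767 ÷ 3 = 589
589 ÷ 19 = 31
31 ÷ 31 = 1

1767 = 3 × 19 × 31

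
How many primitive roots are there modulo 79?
24

The number of primitive roots modulo p is φ(p-1) = φ(78)
φ(78) = 24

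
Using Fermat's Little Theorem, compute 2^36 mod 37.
By Fermat's Little Theorem, 2^{36} ≡ 1 (mod 37) since 37 is prime and gcd(2, 37) = 1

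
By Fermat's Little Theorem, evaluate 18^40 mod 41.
By Fermat's Little Theorem, 18^{40} ≡ 1 (mod 41) since 41 is prime and gcd(18, 41) = 1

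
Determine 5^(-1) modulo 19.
5^(-1) ≡ 4 (mod 19). Verification: 5 × 4 = 20 ≡ 1 (mod 19)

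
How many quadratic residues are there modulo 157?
For prime 157, there are (p-1)/2 = (157-1)/2 = 78 quadratic residues (excluding 0).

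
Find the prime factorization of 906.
2 × 3 × 151

Divide by primes starting from smallest:
906 ÷ 2 = 453
453 ÷ 3 = 151
151 ÷ 151 = 1

906 = 2 × 3 × 151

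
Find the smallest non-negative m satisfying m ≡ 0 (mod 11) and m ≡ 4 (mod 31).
M = 11 × 31 = 341. M₁ = 31, y₁ ≡ 5 (mod 11). M₂ = 11, y₂ ≡ 17 (mod 31). m = 0×31×5 + 4×11×17 ≡ 66 (mod 341)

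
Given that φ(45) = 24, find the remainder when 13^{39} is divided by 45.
By Euler: 13^{24} ≡ 1 (mod 45) since gcd(13, 45) = 1. 39 = 1×24 + 15. So 13^{39} ≡ 13^{15} ≡ 37 (mod 45)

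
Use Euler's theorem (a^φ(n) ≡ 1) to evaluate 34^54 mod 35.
By Euler: 34^{24} ≡ 1 (mod 35) since gcd(34, 35) = 1. 54 = 2×24 + 6. So 34^{54} ≡ 34^{6} ≡ 1 (mod 35)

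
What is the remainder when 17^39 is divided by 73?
Using repeated squaring. 39 = 32 + 4 + 2 + 1 (binary 100111). Repeated squaring mod 73: 17^1 ≡ 17; 17^2 ≡ 17² = 289 ≡ 70; 17^4 ≡ 70² = 4900 ≡ 9; 17^8 ≡ 9² = 81 ≡ 8; 17^16 ≡ 8² = 64 ≡ 64; 17^32 ≡ 64² = 4096 ≡ 8. Multiply: 17^39 = 17^32 × 17^4 × 17^2 × 17^1 ≡ 8 × 9 × 70 × 17 (mod 73): 8 × 9 = 72 ≡ 72; 72 × 70 = 5040 ≡ 3; 3 × 17 = 51 ≡ 51. So 17^39 ≡ 51 (mod 73).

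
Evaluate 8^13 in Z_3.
Using Fermat: 8^{2} ≡ 1 (mod 3). 13 ≡ 1 (mod 2). So 8^{13} ≡ 8^{1} ≡ 2 (mod 3)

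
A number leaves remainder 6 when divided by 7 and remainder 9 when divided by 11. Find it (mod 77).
M = 7 × 11 = 77. M₁ = 11, y₁ ≡ 2 (mod 7). M₂ = 7, y₂ ≡ 8 (mod 11). n = 6×11×2 + 9×7×8 ≡ 20 (mod 77)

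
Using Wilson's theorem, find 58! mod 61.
(60)! = (58)! × (59) × (60) ≡ -1 (mod 61). So (58)! ≡ -1 × [(60)(59)]^(-1) ≡ 30 (mod 61)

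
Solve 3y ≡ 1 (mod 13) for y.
9

Using Extended Euclidean Algorithm:
gcd(3, 13) = 1
Bezout coefficients: 3 × -4 + 13 × 1 = 1
So 3 × -4 ≡ 1 (mod 13)
The inverse is -4 mod 13 = 9
Verification: 3 × 9 = 27 = 2 × 13 + 1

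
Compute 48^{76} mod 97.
6

Using successive squaring:
Binary expansion of 76: 1001100
Powers of 48 mod 97 (each is the square of the previous):
  48^1 ≡ 48 (mod 97)
  48^2 ≡ 48² = 2304 ≡ 73 (mod 97)
  48^4 ≡ 73² = 5329 ≡ 91 (mod 97)
  48^8 ≡ 91² = 8281 ≡ 36 (mod 97)
  48^16 ≡ 36² = 1296 ≡ 35 (mod 97)
  48^32 ≡ 35² = 1225 ≡ 61 (mod 97)
  48^64 ≡ 61² = 3721 ≡ 35 (mod 97)
76 = 64 + 8 + 4, so 48^76 = 48^64 × 48^8 × 48^4 ≡ 35 × 36 × 91 (mod 97)
Multiplying step by step:
  35 × 36 = 1260 ≡ 96 (mod 97)
  96 × 91 = 8736 ≡ 6 (mod 97)
Result: 48^76 ≡ 6 (mod 97)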